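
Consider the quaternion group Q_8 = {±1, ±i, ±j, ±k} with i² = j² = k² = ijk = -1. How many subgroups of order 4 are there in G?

|G| = 8 and 4 | 8, so subgroups of order 4 are possible by Lagrange.
The subgroups of order 4 are: {1, -1, i, -i}; {1, -1, j, -j}; {1, -1, k, -k}.
So G has 3 subgroups of order 4.

3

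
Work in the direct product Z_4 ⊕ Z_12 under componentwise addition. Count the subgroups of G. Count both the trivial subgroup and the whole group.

30

|G| = 48, so by Lagrange every subgroup order divides 48. Divisors: 1, 2, 3, 4, 6, 8, 12, 16, 24, 48.
Subgroups by order — order 1: 1; order 2: 3; order 3: 1; order 4: 7; order 6: 3; order 8: 3; order 12: 7; order 16: 1; order 24: 3; order 48: 1.
Total: 1 + 3 + 1 + 7 + 3 + 3 + 7 + 1 + 3 + 1 = 30.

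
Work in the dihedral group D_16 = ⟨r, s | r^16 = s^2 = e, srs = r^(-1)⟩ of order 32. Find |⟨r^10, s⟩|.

16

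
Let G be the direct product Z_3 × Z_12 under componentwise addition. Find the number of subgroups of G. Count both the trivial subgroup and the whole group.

|G| = 36, so by Lagrange every subgroup order divides 36. Divisors: 1, 2, 3, 4, 6, 9, 12, 18, 36.
Subgroups by order — order 1: 1; order 2: 1; order 3: 4; order 4: 1; order 6: 4; order 9: 1; order 12: 4; order 18: 1; order 36: 1.
Total: 1 + 1 + 4 + 1 + 4 + 1 + 4 + 1 + 1 = 18.

18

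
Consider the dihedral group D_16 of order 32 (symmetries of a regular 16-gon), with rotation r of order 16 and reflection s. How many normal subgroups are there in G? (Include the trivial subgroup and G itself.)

8

G has 36 subgroups. Checking conjugation-invariance by order — order 1: 1/1 normal; order 2: 1/17 normal; order 4: 1/9 normal; order 8: 1/5 normal; order 16: 3/3 normal; order 32: 1/1 normal.
Total normal subgroups: 8.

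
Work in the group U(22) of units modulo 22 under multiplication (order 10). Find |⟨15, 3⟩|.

5

|⟨15⟩| = 5 and |⟨3⟩| = 5, so |H| is a multiple of lcm(5, 5) = 5 and divides |G| = 10.
Closing under the operation: H = {1, 3, 5, 9, 15}, so |H| = 5.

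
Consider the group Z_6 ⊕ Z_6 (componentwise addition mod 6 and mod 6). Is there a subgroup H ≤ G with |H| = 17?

No

17 does not divide |G| = 36, so by Lagrange no subgroup of order 17 exists.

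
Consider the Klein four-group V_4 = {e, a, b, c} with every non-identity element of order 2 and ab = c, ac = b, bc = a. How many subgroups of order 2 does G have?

|G| = 4 and 2 | 4, so subgroups of order 2 are possible by Lagrange.
The subgroups of order 2 are: {e, a}; {e, b}; {e, c}.
So G has 3 subgroups of order 2.

3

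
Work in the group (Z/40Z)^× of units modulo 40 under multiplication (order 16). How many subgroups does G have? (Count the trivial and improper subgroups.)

|G| = 16, so by Lagrange every subgroup order divides 16. Divisors: 1, 2, 4, 8, 16.
Subgroups by order — order 1: 1; order 2: 7; order 4: 11; order 8: 7; order 16: 1.
Total: 1 + 7 + 11 + 7 + 1 = 27.

27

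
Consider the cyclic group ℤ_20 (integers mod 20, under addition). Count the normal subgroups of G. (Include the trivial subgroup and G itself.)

G is abelian, so every subgroup is normal.
G has 6 subgroups in total, hence 6 normal subgroups.

6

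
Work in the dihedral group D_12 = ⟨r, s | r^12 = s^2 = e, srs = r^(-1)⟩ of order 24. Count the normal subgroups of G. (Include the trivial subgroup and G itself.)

G has 34 subgroups. Checking conjugation-invariance by order — order 1: 1/1 normal; order 2: 1/13 normal; order 3: 1/1 normal; order 4: 1/7 normal; order 6: 1/5 normal; order 8: 0/3 normal; order 12: 3/3 normal; order 24: 1/1 normal.
Total normal subgroups: 9.

9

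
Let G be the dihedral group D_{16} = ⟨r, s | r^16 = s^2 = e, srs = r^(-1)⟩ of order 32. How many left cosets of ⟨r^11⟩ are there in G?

2

|⟨r^11⟩| = 16 and |G| = 32.
By Lagrange, [G : H] = |G|/|H| = 32/16 = 2.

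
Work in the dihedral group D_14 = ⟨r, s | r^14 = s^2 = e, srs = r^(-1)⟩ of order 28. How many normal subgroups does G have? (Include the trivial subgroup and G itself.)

7

G has 28 subgroups. Checking conjugation-invariance by order — order 1: 1/1 normal; order 2: 1/15 normal; order 4: 0/7 normal; order 7: 1/1 normal; order 14: 3/3 normal; order 28: 1/1 normal.
Total normal subgroups: 7.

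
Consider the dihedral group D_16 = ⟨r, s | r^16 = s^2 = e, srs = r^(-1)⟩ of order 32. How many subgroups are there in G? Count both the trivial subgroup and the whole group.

36

|G| = 32, so by Lagrange every subgroup order divides 32. Divisors: 1, 2, 4, 8, 16, 32.
Subgroups by order — order 1: 1; order 2: 17; order 4: 9; order 8: 5; order 16: 3; order 32: 1.
Total: 1 + 17 + 9 + 5 + 3 + 1 = 36.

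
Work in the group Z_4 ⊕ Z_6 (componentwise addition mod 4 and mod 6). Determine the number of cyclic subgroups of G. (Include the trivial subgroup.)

12

Group the elements of G by the cyclic subgroup they generate; each cyclic subgroup of order d accounts for φ(d) elements.
Cyclic subgroups by order — order 1: 1; order 2: 3; order 3: 1; order 4: 2; order 6: 3; order 12: 2.
Total: 12.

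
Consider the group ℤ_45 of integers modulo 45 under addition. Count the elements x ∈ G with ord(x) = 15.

In a cyclic group of order 45, the number of elements of order d (for d | 45) is φ(d).
φ(15) = 8.

8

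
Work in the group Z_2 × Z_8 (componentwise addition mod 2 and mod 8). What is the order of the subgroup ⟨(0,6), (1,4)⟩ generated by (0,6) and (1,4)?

8

|⟨(0,6)⟩| = 4 and |⟨(1,4)⟩| = 2, so |H| is a multiple of lcm(4, 2) = 4 and divides |G| = 16.
Closing under the operation: H = {(0,0), (0,2), (0,4), (0,6), (1,0), (1,2), (1,4), (1,6)}, so |H| = 8.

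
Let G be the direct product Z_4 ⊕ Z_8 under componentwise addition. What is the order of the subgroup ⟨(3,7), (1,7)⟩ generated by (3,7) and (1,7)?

16

|⟨(3,7)⟩| = 8 and |⟨(1,7)⟩| = 8, so |H| is a multiple of lcm(8, 8) = 8 and divides |G| = 32.
Closing under the operation: H = {(0,0), (0,2), (0,4), (0,6), (1,1), (1,3), (1,5), (1,7), (2,0), (2,2), (2,4), (2,6), (3,1), (3,3), (3,5), (3,7)}, so |H| = 16.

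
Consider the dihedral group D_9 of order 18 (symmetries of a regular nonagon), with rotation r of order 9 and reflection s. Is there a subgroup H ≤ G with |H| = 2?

2 | 18. A subgroup of order 2 is {e, r^2s}.

Yes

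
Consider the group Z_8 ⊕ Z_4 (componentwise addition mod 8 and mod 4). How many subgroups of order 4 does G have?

|G| = 32 and 4 | 32, so subgroups of order 4 are possible by Lagrange.
The subgroups of order 4 are: {(0,0), (0,1), (0,2), (0,3)}; {(0,0), (0,2), (4,0), (4,2)}; {(0,0), (0,2), (4,1), (4,3)}; {(0,0), (2,0), (4,0), (6,0)}; … (7 in all).
So G has 7 subgroups of order 4.

7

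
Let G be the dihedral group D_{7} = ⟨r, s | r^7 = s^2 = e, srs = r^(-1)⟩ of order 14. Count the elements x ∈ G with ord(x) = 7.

The elements of order 7 are: r, r^2, r^3, r^4, r^5, r^6.
That's 6.

6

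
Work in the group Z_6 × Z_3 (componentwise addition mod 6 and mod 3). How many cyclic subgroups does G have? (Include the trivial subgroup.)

Each element a generates a cyclic subgroup ⟨a⟩; distinct elements may generate the same one (a cyclic group of order d has φ(d) generators).
Cyclic subgroups by order — order 1: 1; order 2: 1; order 3: 4; order 6: 4.
Total: 10.

10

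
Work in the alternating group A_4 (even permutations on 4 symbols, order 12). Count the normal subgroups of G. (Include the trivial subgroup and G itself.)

G has 10 subgroups. Checking conjugation-invariance by order — order 1: 1/1 normal; order 2: 0/3 normal; order 3: 0/4 normal; order 4: 1/1 normal; order 12: 1/1 normal.
Total normal subgroups: 3.

3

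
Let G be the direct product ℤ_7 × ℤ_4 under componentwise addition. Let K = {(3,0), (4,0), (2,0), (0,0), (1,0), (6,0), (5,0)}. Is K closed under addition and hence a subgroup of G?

|K| = 7 divides |G| = 28, consistent with Lagrange.
K contains the identity, every element's inverse is in K, and K is closed under +: it is a subgroup.
In fact K = ⟨(4,0)⟩.

Yes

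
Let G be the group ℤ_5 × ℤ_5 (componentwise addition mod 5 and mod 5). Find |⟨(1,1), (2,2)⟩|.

5

|⟨(1,1)⟩| = 5 and |⟨(2,2)⟩| = 5, so |H| is a multiple of lcm(5, 5) = 5 and divides |G| = 25.
Closing under the operation: H = {(0,0), (1,1), (2,2), (3,3), (4,4)}, so |H| = 5.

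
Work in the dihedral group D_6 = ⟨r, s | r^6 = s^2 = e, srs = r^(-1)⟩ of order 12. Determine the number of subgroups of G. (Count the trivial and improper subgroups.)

16

|G| = 12, so by Lagrange every subgroup order divides 12. Divisors: 1, 2, 3, 4, 6, 12.
Subgroups by order — order 1: 1; order 2: 7; order 3: 1; order 4: 3; order 6: 3; order 12: 1.
Total: 1 + 7 + 1 + 3 + 3 + 1 = 16.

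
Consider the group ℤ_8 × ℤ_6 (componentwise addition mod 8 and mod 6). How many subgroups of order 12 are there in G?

|G| = 48 and 12 | 48, so subgroups of order 12 are possible by Lagrange.
The subgroups of order 12 are: {(0,0), (0,1), (0,2), (0,3), (0,4), (0,5), (4,0), (4,1), (4,2), (4,3), (4,4), (4,5)}; {(0,0), (0,2), (0,4), (2,0), (2,2), (2,4), (4,0), (4,2), (4,4), (6,0), (6,2), (6,4)}; {(0,0), (0,2), (0,4), (2,1), (2,3), (2,5), (4,0), (4,2), (4,4), (6,1), (6,3), (6,5)}.
So G has 3 subgroups of order 12.

3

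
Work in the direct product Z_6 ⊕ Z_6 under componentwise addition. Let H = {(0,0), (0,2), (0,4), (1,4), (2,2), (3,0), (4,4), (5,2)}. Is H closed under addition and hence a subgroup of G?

|H| = 8 does not divide |G| = 36, so by Lagrange H is not a subgroup.

No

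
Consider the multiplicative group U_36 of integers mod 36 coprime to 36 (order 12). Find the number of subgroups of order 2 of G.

|G| = 12 and 2 | 12, so subgroups of order 2 are possible by Lagrange.
The subgroups of order 2 are: {1, 17}; {1, 19}; {1, 35}.
So G has 3 subgroups of order 2.

3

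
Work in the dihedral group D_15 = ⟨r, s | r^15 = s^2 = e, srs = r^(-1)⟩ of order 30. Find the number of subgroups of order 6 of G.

5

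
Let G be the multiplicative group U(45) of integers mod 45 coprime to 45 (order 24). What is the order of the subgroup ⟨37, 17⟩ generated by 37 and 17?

8

|⟨37⟩| = 4 and |⟨17⟩| = 4, so |H| is a multiple of lcm(4, 4) = 4 and divides |G| = 24.
Closing under the operation: H = {1, 8, 17, 19, 26, 28, 37, 44}, so |H| = 8.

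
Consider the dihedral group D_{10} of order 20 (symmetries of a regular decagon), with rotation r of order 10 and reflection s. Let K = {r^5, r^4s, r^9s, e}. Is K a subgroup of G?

Yes

|K| = 4 divides |G| = 20, consistent with Lagrange.
K contains the identity, every element's inverse is in K, and K is closed under ·: it is a subgroup.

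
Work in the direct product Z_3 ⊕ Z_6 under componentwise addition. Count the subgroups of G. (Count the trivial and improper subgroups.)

|G| = 18, so by Lagrange every subgroup order divides 18. Divisors: 1, 2, 3, 6, 9, 18.
Subgroups by order — order 1: 1; order 2: 1; order 3: 4; order 6: 4; order 9: 1; order 18: 1.
Total: 1 + 1 + 4 + 4 + 1 + 1 = 12.

12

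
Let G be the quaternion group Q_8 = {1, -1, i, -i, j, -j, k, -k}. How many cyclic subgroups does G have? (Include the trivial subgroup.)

5

Group the elements of G by the cyclic subgroup they generate; each cyclic subgroup of order d accounts for φ(d) elements.
Cyclic subgroups by order — order 1: 1; order 2: 1; order 4: 3.
Total: 5.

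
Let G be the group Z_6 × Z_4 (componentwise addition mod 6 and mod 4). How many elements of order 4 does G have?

4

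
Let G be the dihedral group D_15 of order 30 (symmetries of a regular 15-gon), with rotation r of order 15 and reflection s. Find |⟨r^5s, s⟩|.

6

|⟨r^5s⟩| = 2 and |⟨s⟩| = 2, so |H| is a multiple of lcm(2, 2) = 2 and divides |G| = 30.
Closing under the operation: H = {e, r^5, r^10, s, r^5s, r^10s}, so |H| = 6.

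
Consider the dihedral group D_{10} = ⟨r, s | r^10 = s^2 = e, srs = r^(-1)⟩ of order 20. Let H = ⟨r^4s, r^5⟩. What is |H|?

|⟨r^4s⟩| = 2 and |⟨r^5⟩| = 2, so |H| is a multiple of lcm(2, 2) = 2 and divides |G| = 20.
Closing under the operation: H = {e, r^5, r^4s, r^9s}, so |H| = 4.

4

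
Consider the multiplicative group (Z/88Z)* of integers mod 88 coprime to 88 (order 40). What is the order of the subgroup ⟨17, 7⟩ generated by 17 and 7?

|⟨17⟩| = 10 and |⟨7⟩| = 10, so |H| is a multiple of lcm(10, 10) = 10 and divides |G| = 40.
Closing under the operation: H = {1, 7, 9, 15, 17, 23, 25, 31, 39, 41, 47, 49, 57, 63, 65, 71, 73, 79, 81, 87}, so |H| = 20.

20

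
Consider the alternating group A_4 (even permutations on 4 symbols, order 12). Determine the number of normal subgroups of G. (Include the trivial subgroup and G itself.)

3

G has 10 subgroups. Checking conjugation-invariance by order — order 1: 1/1 normal; order 2: 0/3 normal; order 3: 0/4 normal; order 4: 1/1 normal; order 12: 1/1 normal.
Total normal subgroups: 3.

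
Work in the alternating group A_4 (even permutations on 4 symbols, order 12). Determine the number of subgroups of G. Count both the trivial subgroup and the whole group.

|G| = 12, so by Lagrange every subgroup order divides 12. Divisors: 1, 2, 3, 4, 6, 12.
Subgroups by order — order 1: 1; order 2: 3; order 3: 4; order 4: 1; order 6: 0; order 12: 1.
Total: 1 + 3 + 4 + 1 + 0 + 1 = 10.

10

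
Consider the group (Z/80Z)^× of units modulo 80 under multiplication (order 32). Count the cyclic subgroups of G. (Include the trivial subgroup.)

20

Group the elements of G by the cyclic subgroup they generate; each cyclic subgroup of order d accounts for φ(d) elements.
Cyclic subgroups by order — order 1: 1; order 2: 7; order 4: 12.
Total: 20.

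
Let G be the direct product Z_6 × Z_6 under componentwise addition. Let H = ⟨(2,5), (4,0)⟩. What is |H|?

|⟨(2,5)⟩| = 6 and |⟨(4,0)⟩| = 3, so |H| is a multiple of lcm(6, 3) = 6 and divides |G| = 36.
Closing under the operation: H = {(0,0), (0,1), (0,2), (0,3), (0,4), (0,5), (2,0), (2,1), (2,2), (2,3), (2,4), (2,5), (4,0), (4,1), (4,2), (4,3), (4,4), (4,5)}, so |H| = 18.

18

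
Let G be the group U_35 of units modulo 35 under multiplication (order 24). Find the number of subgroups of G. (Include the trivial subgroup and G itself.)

16

|G| = 24, so by Lagrange every subgroup order divides 24. Divisors: 1, 2, 3, 4, 6, 8, 12, 24.
Subgroups by order — order 1: 1; order 2: 3; order 3: 1; order 4: 3; order 6: 3; order 8: 1; order 12: 3; order 24: 1.
Total: 1 + 3 + 1 + 3 + 3 + 1 + 3 + 1 = 16.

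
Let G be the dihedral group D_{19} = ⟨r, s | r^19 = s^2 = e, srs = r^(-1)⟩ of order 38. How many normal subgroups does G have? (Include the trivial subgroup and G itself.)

G has 22 subgroups. Checking conjugation-invariance by order — order 1: 1/1 normal; order 2: 0/19 normal; order 19: 1/1 normal; order 38: 1/1 normal.
Total normal subgroups: 3.

3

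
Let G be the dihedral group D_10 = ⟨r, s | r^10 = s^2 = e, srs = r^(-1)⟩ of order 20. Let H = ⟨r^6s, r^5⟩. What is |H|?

4

|⟨r^6s⟩| = 2 and |⟨r^5⟩| = 2, so |H| is a multiple of lcm(2, 2) = 2 and divides |G| = 20.
Closing under the operation: H = {e, r^5, rs, r^6s}, so |H| = 4.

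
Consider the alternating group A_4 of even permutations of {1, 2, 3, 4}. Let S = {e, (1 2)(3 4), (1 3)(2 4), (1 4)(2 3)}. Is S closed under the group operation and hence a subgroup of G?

Yes

|S| = 4 divides |G| = 12, consistent with Lagrange.
S contains the identity, every element's inverse is in S, and S is closed under ∘: it is a subgroup.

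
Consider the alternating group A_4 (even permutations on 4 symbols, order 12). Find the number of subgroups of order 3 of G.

|G| = 12 and 3 | 12, so subgroups of order 3 are possible by Lagrange.
The subgroups of order 3 are: {e, (1 2 3), (1 3 2)}; {e, (1 2 4), (1 4 2)}; {e, (1 3 4), (1 4 3)}; {e, (2 3 4), (2 4 3)}.
So G has 4 subgroups of order 3.

4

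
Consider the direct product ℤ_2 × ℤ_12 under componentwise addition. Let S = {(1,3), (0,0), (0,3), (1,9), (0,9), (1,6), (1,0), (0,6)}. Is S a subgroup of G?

Yes

|S| = 8 divides |G| = 24, consistent with Lagrange.
S contains the identity, every element's inverse is in S, and S is closed under +: it is a subgroup.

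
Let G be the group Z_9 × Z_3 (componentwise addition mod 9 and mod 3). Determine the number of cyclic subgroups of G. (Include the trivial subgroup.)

8

Each element a generates a cyclic subgroup ⟨a⟩; distinct elements may generate the same one (a cyclic group of order d has φ(d) generators).
Cyclic subgroups by order — order 1: 1; order 3: 4; order 9: 3.
Total: 8.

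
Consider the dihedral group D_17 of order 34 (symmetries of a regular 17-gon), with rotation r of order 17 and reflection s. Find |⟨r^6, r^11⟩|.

|⟨r^6⟩| = 17 and |⟨r^11⟩| = 17, so |H| is a multiple of lcm(17, 17) = 17 and divides |G| = 34.
Closing under the operation: H = {e, r, r^2, r^3, r^4, r^5, r^6, r^7, r^8, r^9, r^10, r^11, r^12, r^13, r^14, r^15, r^16}, so |H| = 17.

17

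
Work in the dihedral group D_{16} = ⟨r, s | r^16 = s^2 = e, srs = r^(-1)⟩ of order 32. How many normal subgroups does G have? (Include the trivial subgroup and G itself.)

G has 36 subgroups. Checking conjugation-invariance by order — order 1: 1/1 normal; order 2: 1/17 normal; order 4: 1/9 normal; order 8: 1/5 normal; order 16: 3/3 normal; order 32: 1/1 normal.
Total normal subgroups: 8.

8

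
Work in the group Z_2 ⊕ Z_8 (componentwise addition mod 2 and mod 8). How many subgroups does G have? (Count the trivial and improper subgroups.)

11

|G| = 16, so by Lagrange every subgroup order divides 16. Divisors: 1, 2, 4, 8, 16.
Subgroups by order — order 1: 1; order 2: 3; order 4: 3; order 8: 3; order 16: 1.
Total: 1 + 3 + 3 + 3 + 1 = 11.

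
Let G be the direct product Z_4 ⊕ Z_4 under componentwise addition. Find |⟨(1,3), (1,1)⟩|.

|⟨(1,3)⟩| = 4 and |⟨(1,1)⟩| = 4, so |H| is a multiple of lcm(4, 4) = 4 and divides |G| = 16.
Closing under the operation: H = {(0,0), (0,2), (1,1), (1,3), (2,0), (2,2), (3,1), (3,3)}, so |H| = 8.

8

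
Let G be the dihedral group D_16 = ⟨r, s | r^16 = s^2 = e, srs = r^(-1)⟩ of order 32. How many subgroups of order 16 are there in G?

3

|G| = 32 and 16 | 32, so subgroups of order 16 are possible by Lagrange.
The subgroups of order 16 are: {e, r, r^2, r^3, r^4, r^5, r^6, r^7, r^8, r^9, r^10, r^11, r^12, r^13, r^14, r^15}; {e, r^2, r^4, r^6, r^8, r^10, r^12, r^14, s, r^2s, r^4s, r^6s, r^8s, r^10s, r^12s, r^14s}; {e, r^2, r^4, r^6, r^8, r^10, r^12, r^14, rs, r^3s, r^5s, r^7s, r^9s, r^11s, r^13s, r^15s}.
So G has 3 subgroups of order 16.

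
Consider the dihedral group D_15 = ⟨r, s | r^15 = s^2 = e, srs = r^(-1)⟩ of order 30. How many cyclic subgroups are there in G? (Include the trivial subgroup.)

19

Group the elements of G by the cyclic subgroup they generate; each cyclic subgroup of order d accounts for φ(d) elements.
Cyclic subgroups by order — order 1: 1; order 2: 15; order 3: 1; order 5: 1; order 15: 1.
Total: 19.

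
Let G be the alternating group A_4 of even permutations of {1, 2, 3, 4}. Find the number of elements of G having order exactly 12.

0

No element of G has order 12 (even though 12 | 12).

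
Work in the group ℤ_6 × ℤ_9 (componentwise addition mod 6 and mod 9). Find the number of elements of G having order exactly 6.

8

An element (a,b) has order lcm(ord(a), ord(b)); count pairs with lcm equal to 6.
Enumerating gives 8 such elements.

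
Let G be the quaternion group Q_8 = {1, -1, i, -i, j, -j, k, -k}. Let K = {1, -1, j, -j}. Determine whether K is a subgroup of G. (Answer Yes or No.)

|K| = 4 divides |G| = 8, consistent with Lagrange.
K contains the identity, every element's inverse is in K, and K is closed under ·: it is a subgroup.
In fact K = ⟨j⟩.

Yes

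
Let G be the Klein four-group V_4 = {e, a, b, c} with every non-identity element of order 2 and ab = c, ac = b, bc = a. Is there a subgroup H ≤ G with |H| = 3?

No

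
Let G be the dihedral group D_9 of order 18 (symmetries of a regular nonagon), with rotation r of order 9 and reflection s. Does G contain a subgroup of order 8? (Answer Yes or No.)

8 does not divide |G| = 18, so by Lagrange no subgroup of order 8 exists.

No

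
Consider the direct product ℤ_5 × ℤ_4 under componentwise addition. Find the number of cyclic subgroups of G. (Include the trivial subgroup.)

6

Each element a generates a cyclic subgroup ⟨a⟩; distinct elements may generate the same one (a cyclic group of order d has φ(d) generators).
Cyclic subgroups by order — order 1: 1; order 2: 1; order 4: 1; order 5: 1; order 10: 1; order 20: 1.
Total: 6.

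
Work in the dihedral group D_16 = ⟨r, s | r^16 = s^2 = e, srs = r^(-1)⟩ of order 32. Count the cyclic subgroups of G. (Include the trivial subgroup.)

Each element a generates a cyclic subgroup ⟨a⟩; distinct elements may generate the same one (a cyclic group of order d has φ(d) generators).
Cyclic subgroups by order — order 1: 1; order 2: 17; order 4: 1; order 8: 1; order 16: 1.
Total: 21.

21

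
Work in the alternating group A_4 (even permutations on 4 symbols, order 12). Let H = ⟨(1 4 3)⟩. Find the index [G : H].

|⟨(1 4 3)⟩| = 3 and |G| = 12.
By Lagrange, [G : H] = |G|/|H| = 12/3 = 4.

4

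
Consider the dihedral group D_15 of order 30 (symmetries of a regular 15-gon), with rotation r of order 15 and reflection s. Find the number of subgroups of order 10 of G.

|G| = 30 and 10 | 30, so subgroups of order 10 are possible by Lagrange.
The subgroups of order 10 are: {e, r^3, r^6, r^9, r^12, rs, r^4s, r^7s, r^10s, r^13s}; {e, r^3, r^6, r^9, r^12, r^2s, r^5s, r^8s, r^11s, r^14s}; {e, r^3, r^6, r^9, r^12, s, r^3s, r^6s, r^9s, r^12s}.
So G has 3 subgroups of order 10.

3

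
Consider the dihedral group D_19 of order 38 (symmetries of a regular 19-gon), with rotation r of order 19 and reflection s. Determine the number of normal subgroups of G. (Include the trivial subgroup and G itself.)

3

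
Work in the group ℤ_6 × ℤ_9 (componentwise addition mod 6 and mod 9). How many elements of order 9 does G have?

An element (a,b) has order lcm(ord(a), ord(b)); count pairs with lcm equal to 9.
Enumerating gives 18 such elements.

18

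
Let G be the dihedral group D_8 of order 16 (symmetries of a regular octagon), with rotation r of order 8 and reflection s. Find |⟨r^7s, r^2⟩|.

|⟨r^7s⟩| = 2 and |⟨r^2⟩| = 4, so |H| is a multiple of lcm(2, 4) = 4 and divides |G| = 16.
Closing under the operation: H = {e, r^2, r^4, r^6, rs, r^3s, r^5s, r^7s}, so |H| = 8.

8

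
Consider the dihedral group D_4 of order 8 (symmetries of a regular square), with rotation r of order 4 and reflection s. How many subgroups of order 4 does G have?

3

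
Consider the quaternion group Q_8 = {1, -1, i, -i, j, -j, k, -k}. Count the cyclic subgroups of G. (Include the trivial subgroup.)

Group the elements of G by the cyclic subgroup they generate; each cyclic subgroup of order d accounts for φ(d) elements.
Cyclic subgroups by order — order 1: 1; order 2: 1; order 4: 3.
Total: 5.

5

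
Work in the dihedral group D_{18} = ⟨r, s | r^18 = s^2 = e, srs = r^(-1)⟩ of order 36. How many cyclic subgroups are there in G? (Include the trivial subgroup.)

Group the elements of G by the cyclic subgroup they generate; each cyclic subgroup of order d accounts for φ(d) elements.
Cyclic subgroups by order — order 1: 1; order 2: 19; order 3: 1; order 6: 1; order 9: 1; order 18: 1.
Total: 24.

24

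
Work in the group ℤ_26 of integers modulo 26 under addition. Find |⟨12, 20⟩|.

|⟨12⟩| = 13 and |⟨20⟩| = 13, so |H| is a multiple of lcm(13, 13) = 13 and divides |G| = 26.
Closing under the operation: H = {0, 2, 4, 6, 8, 10, 12, 14, 16, 18, 20, 22, 24}, so |H| = 13.

13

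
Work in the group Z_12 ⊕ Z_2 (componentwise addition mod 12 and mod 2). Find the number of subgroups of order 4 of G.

|G| = 24 and 4 | 24, so subgroups of order 4 are possible by Lagrange.
The subgroups of order 4 are: {(0,0), (0,1), (6,0), (6,1)}; {(0,0), (3,0), (6,0), (9,0)}; {(0,0), (3,1), (6,0), (9,1)}.
So G has 3 subgroups of order 4.

3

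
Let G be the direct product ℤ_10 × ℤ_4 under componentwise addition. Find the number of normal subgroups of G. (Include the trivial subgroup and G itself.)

16

G is abelian, so every subgroup is normal.
G has 16 subgroups in total, hence 16 normal subgroups.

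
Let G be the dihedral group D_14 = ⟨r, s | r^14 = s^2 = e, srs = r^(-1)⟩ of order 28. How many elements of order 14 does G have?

6

The elements of order 14 are: r, r^3, r^5, r^9, r^11, r^13.
That's 6.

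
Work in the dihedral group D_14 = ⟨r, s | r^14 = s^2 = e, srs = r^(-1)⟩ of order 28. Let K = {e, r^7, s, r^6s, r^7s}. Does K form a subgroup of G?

No

|K| = 5 does not divide |G| = 28, so by Lagrange K is not a subgroup.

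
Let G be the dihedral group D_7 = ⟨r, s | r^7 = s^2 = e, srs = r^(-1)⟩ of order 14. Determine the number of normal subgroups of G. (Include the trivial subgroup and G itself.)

G has 10 subgroups. Checking conjugation-invariance by order — order 1: 1/1 normal; order 2: 0/7 normal; order 7: 1/1 normal; order 14: 1/1 normal.
Total normal subgroups: 3.

3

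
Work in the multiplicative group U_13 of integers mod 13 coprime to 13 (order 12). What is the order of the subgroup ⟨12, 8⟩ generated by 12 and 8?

|⟨12⟩| = 2 and |⟨8⟩| = 4, so |H| is a multiple of lcm(2, 4) = 4 and divides |G| = 12.
Closing under the operation: H = {1, 5, 8, 12}, so |H| = 4.

4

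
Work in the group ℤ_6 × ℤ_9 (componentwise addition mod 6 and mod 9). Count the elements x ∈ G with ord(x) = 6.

8

An element (a,b) has order lcm(ord(a), ord(b)); count pairs with lcm equal to 6.
Enumerating gives 8 such elements.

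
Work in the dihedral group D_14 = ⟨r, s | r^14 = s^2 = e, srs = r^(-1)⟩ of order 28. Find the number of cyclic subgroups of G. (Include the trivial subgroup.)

A cyclic subgroup of order d is generated by each of its φ(d) elements of order d, so the cyclic subgroups of order d number (#elements of order d)/φ(d).
Cyclic subgroups by order — order 1: 1; order 2: 15; order 7: 1; order 14: 1.
Total: 18.

18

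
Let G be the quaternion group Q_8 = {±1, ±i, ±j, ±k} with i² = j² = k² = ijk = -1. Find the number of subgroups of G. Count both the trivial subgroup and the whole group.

6

|G| = 8, so by Lagrange every subgroup order divides 8. Divisors: 1, 2, 4, 8.
Subgroups by order — order 1: 1; order 2: 1; order 4: 3; order 8: 1.
Total: 1 + 1 + 3 + 1 = 6.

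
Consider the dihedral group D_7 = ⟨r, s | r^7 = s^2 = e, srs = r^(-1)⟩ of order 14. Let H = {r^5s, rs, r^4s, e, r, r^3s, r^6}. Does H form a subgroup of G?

No

Closure fails: r · r = r^2 ∉ H. So H is not a subgroup.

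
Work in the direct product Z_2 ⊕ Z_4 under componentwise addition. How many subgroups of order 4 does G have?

3

|G| = 8 and 4 | 8, so subgroups of order 4 are possible by Lagrange.
The subgroups of order 4 are: {(0,0), (0,1), (0,2), (0,3)}; {(0,0), (0,2), (1,0), (1,2)}; {(0,0), (0,2), (1,1), (1,3)}.
So G has 3 subgroups of order 4.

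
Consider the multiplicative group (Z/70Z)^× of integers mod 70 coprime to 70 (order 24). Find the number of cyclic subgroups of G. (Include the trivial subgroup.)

12

A cyclic subgroup of order d is generated by each of its φ(d) elements of order d, so the cyclic subgroups of order d number (#elements of order d)/φ(d).
Cyclic subgroups by order — order 1: 1; order 2: 3; order 3: 1; order 4: 2; order 6: 3; order 12: 2.
Total: 12.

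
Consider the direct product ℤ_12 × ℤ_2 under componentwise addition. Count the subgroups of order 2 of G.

|G| = 24 and 2 | 24, so subgroups of order 2 are possible by Lagrange.
The subgroups of order 2 are: {(0,0), (0,1)}; {(0,0), (6,0)}; {(0,0), (6,1)}.
So G has 3 subgroups of order 2.

3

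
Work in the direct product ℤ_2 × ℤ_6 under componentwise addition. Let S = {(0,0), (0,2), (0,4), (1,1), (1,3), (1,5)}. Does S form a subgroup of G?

|S| = 6 divides |G| = 12, consistent with Lagrange.
S contains the identity, every element's inverse is in S, and S is closed under +: it is a subgroup.
In fact S = ⟨(1,5)⟩.

Yes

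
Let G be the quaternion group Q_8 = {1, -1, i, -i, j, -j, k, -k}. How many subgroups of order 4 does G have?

3

|G| = 8 and 4 | 8, so subgroups of order 4 are possible by Lagrange.
The subgroups of order 4 are: {1, -1, i, -i}; {1, -1, j, -j}; {1, -1, k, -k}.
So G has 3 subgroups of order 4.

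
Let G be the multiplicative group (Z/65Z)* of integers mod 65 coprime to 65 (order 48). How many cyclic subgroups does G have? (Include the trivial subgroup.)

Each element a generates a cyclic subgroup ⟨a⟩; distinct elements may generate the same one (a cyclic group of order d has φ(d) generators).
Cyclic subgroups by order — order 1: 1; order 2: 3; order 3: 1; order 4: 6; order 6: 3; order 12: 6.
Total: 20.

20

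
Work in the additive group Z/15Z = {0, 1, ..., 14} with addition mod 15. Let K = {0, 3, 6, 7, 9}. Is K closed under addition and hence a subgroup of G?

No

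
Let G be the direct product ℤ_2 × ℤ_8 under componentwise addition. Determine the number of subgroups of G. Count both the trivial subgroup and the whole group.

11

|G| = 16, so by Lagrange every subgroup order divides 16. Divisors: 1, 2, 4, 8, 16.
Subgroups by order — order 1: 1; order 2: 3; order 4: 3; order 8: 3; order 16: 1.
Total: 1 + 3 + 3 + 3 + 1 = 11.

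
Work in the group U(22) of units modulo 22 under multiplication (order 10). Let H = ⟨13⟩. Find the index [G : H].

1

|⟨13⟩| = 10 and |G| = 10.
By Lagrange, [G : H] = |G|/|H| = 10/10 = 1.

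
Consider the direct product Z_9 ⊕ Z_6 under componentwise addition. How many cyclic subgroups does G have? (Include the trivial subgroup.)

16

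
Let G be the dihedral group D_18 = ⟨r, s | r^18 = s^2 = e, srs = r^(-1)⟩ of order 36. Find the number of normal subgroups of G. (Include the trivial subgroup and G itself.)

9

G has 45 subgroups. Checking conjugation-invariance by order — order 1: 1/1 normal; order 2: 1/19 normal; order 3: 1/1 normal; order 4: 0/9 normal; order 6: 1/7 normal; order 9: 1/1 normal; order 12: 0/3 normal; order 18: 3/3 normal; order 36: 1/1 normal.
Total normal subgroups: 9.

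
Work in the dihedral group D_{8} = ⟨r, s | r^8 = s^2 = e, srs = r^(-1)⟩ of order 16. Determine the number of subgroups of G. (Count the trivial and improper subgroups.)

19

|G| = 16, so by Lagrange every subgroup order divides 16. Divisors: 1, 2, 4, 8, 16.
Subgroups by order — order 1: 1; order 2: 9; order 4: 5; order 8: 3; order 16: 1.
Total: 1 + 9 + 5 + 3 + 1 = 19.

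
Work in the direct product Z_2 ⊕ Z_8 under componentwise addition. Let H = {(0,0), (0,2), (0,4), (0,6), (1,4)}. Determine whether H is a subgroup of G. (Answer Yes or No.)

No

|H| = 5 does not divide |G| = 16, so by Lagrange H is not a subgroup.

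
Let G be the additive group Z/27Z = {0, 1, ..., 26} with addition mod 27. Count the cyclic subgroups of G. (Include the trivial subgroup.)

4

Group the elements of G by the cyclic subgroup they generate; each cyclic subgroup of order d accounts for φ(d) elements.
Cyclic subgroups by order — order 1: 1; order 3: 1; order 9: 1; order 27: 1.
Total: 4.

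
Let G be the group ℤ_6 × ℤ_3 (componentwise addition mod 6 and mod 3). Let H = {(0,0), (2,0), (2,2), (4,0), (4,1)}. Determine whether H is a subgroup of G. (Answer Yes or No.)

No

|H| = 5 does not divide |G| = 18, so by Lagrange H is not a subgroup.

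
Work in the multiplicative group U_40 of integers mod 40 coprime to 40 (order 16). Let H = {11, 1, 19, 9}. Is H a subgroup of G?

|H| = 4 divides |G| = 16, consistent with Lagrange.
H contains the identity, every element's inverse is in H, and H is closed under ·: it is a subgroup.

Yes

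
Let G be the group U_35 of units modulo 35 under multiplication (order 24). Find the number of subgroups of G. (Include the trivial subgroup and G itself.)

|G| = 24, so by Lagrange every subgroup order divides 24. Divisors: 1, 2, 3, 4, 6, 8, 12, 24.
Subgroups by order — order 1: 1; order 2: 3; order 3: 1; order 4: 3; order 6: 3; order 8: 1; order 12: 3; order 24: 1.
Total: 1 + 3 + 1 + 3 + 3 + 1 + 3 + 1 = 16.

16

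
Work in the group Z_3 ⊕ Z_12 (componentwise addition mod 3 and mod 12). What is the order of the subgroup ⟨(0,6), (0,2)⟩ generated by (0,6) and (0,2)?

|⟨(0,6)⟩| = 2 and |⟨(0,2)⟩| = 6, so |H| is a multiple of lcm(2, 6) = 6 and divides |G| = 36.
Closing under the operation: H = {(0,0), (0,2), (0,4), (0,6), (0,8), (0,10)}, so |H| = 6.

6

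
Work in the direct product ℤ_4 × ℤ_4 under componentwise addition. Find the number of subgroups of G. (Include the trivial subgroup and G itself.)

15

|G| = 16, so by Lagrange every subgroup order divides 16. Divisors: 1, 2, 4, 8, 16.
Subgroups by order — order 1: 1; order 2: 3; order 4: 7; order 8: 3; order 16: 1.
Total: 1 + 3 + 7 + 3 + 1 = 15.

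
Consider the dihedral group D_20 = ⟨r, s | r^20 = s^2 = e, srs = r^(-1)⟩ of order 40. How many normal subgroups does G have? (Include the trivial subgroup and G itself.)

9

G has 48 subgroups. Checking conjugation-invariance by order — order 1: 1/1 normal; order 2: 1/21 normal; order 4: 1/11 normal; order 5: 1/1 normal; order 8: 0/5 normal; order 10: 1/5 normal; order 20: 3/3 normal; order 40: 1/1 normal.
Total normal subgroups: 9.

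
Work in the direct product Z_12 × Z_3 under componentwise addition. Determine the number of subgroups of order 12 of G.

4

|G| = 36 and 12 | 36, so subgroups of order 12 are possible by Lagrange.
The subgroups of order 12 are: {(0,0), (0,1), (0,2), (3,0), (3,1), (3,2), (6,0), (6,1), (6,2), (9,0), (9,1), (9,2)}; {(0,0), (1,0), (2,0), (3,0), (4,0), (5,0), (6,0), (7,0), (8,0), (9,0), (10,0), (11,0)}; {(0,0), (1,1), (2,2), (3,0), (4,1), (5,2), (6,0), (7,1), (8,2), (9,0), (10,1), (11,2)}; {(0,0), (1,2), (2,1), (3,0), (4,2), (5,1), (6,0), (7,2), (8,1), (9,0), (10,2), (11,1)}.
So G has 4 subgroups of order 12.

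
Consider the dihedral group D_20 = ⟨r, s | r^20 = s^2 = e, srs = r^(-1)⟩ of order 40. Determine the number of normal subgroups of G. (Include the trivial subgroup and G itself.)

9

G has 48 subgroups. Checking conjugation-invariance by order — order 1: 1/1 normal; order 2: 1/21 normal; order 4: 1/11 normal; order 5: 1/1 normal; order 8: 0/5 normal; order 10: 1/5 normal; order 20: 3/3 normal; order 40: 1/1 normal.
Total normal subgroups: 9.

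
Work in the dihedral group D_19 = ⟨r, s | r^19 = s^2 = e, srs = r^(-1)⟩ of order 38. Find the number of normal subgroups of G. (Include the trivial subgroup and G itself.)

3

G has 22 subgroups. Checking conjugation-invariance by order — order 1: 1/1 normal; order 2: 0/19 normal; order 19: 1/1 normal; order 38: 1/1 normal.
Total normal subgroups: 3.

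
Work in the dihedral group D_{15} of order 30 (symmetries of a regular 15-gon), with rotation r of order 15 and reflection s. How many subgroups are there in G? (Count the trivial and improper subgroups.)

|G| = 30, so by Lagrange every subgroup order divides 30. Divisors: 1, 2, 3, 5, 6, 10, 15, 30.
Subgroups by order — order 1: 1; order 2: 15; order 3: 1; order 5: 1; order 6: 5; order 10: 3; order 15: 1; order 30: 1.
Total: 1 + 15 + 1 + 1 + 5 + 3 + 1 + 1 = 28.

28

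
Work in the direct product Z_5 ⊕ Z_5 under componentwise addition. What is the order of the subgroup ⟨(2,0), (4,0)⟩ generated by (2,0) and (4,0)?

|⟨(2,0)⟩| = 5 and |⟨(4,0)⟩| = 5, so |H| is a multiple of lcm(5, 5) = 5 and divides |G| = 25.
Closing under the operation: H = {(0,0), (1,0), (2,0), (3,0), (4,0)}, so |H| = 5.

5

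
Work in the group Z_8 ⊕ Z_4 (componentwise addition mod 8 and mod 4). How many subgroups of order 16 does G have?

3

|G| = 32 and 16 | 32, so subgroups of order 16 are possible by Lagrange.
The subgroups of order 16 are: {(0,0), (0,1), (0,2), (0,3), (2,0), (2,1), (2,2), (2,3), (4,0), (4,1), (4,2), (4,3), (6,0), (6,1), (6,2), (6,3)}; {(0,0), (0,2), (1,0), (1,2), (2,0), (2,2), (3,0), (3,2), (4,0), (4,2), (5,0), (5,2), (6,0), (6,2), (7,0), (7,2)}; {(0,0), (0,2), (1,1), (1,3), (2,0), (2,2), (3,1), (3,3), (4,0), (4,2), (5,1), (5,3), (6,0), (6,2), (7,1), (7,3)}.
So G has 3 subgroups of order 16.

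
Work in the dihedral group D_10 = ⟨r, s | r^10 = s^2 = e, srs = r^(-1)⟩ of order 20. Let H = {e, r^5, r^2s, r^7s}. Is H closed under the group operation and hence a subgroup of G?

Yes

|H| = 4 divides |G| = 20, consistent with Lagrange.
H contains the identity, every element's inverse is in H, and H is closed under ·: it is a subgroup.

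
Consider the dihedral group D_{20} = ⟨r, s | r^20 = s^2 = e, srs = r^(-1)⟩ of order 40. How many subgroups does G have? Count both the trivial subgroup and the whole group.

|G| = 40, so by Lagrange every subgroup order divides 40. Divisors: 1, 2, 4, 5, 8, 10, 20, 40.
Subgroups by order — order 1: 1; order 2: 21; order 4: 11; order 5: 1; order 8: 5; order 10: 5; order 20: 3; order 40: 1.
Total: 1 + 21 + 11 + 1 + 5 + 5 + 3 + 1 = 48.

48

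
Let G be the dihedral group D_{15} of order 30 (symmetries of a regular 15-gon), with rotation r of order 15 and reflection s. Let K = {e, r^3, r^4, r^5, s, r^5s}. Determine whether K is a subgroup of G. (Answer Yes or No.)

No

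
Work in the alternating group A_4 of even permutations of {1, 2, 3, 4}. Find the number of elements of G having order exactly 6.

0

No element of G has order 6 (even though 6 | 12).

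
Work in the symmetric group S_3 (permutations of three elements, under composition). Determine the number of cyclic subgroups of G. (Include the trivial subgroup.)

Each element a generates a cyclic subgroup ⟨a⟩; distinct elements may generate the same one (a cyclic group of order d has φ(d) generators).
Cyclic subgroups by order — order 1: 1; order 2: 3; order 3: 1.
Total: 5.

5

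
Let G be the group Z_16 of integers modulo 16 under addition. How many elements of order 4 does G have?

2

In a cyclic group of order 16, the number of elements of order d (for d | 16) is φ(d).
φ(4) = 2.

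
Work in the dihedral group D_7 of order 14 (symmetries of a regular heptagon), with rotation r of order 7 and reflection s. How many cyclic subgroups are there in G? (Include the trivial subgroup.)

Group the elements of G by the cyclic subgroup they generate; each cyclic subgroup of order d accounts for φ(d) elements.
Cyclic subgroups by order — order 1: 1; order 2: 7; order 7: 1.
Total: 9.

9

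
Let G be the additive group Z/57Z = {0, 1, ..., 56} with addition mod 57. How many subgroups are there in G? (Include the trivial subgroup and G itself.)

Subgroups of the cyclic group Z/57Z correspond bijectively to divisors of 57.
Divisors of 57: 1, 3, 19, 57.
So Z/57Z has 4 subgroups.

4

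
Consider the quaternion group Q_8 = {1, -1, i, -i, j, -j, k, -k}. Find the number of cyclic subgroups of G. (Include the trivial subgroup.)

Each element a generates a cyclic subgroup ⟨a⟩; distinct elements may generate the same one (a cyclic group of order d has φ(d) generators).
Cyclic subgroups by order — order 1: 1; order 2: 1; order 4: 3.
Total: 5.

5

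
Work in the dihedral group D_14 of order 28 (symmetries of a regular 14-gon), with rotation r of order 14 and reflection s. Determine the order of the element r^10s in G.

2

Computing powers of r^10s: the smallest k with (r^10s)^k = e is k = 2.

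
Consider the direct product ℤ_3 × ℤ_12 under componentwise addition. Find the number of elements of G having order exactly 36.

An element (a,b) has order lcm(ord(a), ord(b)); count pairs with lcm equal to 36.
Enumerating gives 0 such elements.

0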